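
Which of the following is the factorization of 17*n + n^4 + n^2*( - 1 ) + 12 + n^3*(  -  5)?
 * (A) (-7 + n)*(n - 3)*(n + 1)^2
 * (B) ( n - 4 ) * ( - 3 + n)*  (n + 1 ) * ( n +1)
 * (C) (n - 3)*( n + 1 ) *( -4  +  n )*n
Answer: B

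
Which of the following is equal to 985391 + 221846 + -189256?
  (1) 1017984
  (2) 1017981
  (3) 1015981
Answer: 2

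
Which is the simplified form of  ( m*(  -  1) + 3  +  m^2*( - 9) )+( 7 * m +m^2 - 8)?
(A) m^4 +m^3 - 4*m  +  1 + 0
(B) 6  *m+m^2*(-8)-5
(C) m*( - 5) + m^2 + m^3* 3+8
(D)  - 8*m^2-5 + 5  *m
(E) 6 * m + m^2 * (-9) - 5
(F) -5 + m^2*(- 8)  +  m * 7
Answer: B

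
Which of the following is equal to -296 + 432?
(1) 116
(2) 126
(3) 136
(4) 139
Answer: 3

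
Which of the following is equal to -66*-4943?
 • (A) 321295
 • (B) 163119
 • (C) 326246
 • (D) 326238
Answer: D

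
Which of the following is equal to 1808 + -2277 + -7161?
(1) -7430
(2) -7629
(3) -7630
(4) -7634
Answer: 3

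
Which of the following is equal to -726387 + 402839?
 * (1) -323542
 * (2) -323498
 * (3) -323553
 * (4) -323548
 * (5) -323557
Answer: 4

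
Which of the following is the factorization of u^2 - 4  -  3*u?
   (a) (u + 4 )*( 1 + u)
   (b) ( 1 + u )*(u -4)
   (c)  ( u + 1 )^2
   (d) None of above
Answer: b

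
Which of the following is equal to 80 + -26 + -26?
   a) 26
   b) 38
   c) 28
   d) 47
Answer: c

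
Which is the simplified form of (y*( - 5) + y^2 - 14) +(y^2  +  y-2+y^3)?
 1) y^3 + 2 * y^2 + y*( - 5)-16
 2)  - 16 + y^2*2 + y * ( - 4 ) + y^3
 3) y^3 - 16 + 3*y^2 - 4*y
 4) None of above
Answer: 2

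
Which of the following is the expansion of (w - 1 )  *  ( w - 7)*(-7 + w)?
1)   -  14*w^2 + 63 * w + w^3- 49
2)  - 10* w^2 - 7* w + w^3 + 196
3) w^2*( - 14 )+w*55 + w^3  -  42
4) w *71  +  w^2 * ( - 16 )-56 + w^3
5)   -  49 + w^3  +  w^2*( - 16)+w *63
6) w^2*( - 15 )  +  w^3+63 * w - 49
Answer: 6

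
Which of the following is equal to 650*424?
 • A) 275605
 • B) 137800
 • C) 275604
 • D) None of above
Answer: D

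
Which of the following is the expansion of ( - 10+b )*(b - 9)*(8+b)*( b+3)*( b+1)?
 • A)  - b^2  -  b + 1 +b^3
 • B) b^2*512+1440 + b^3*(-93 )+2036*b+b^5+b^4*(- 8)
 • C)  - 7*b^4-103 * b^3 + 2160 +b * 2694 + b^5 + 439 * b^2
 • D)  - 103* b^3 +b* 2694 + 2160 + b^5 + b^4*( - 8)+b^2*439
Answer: C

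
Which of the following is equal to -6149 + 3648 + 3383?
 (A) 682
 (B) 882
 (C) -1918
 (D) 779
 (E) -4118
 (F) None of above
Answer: B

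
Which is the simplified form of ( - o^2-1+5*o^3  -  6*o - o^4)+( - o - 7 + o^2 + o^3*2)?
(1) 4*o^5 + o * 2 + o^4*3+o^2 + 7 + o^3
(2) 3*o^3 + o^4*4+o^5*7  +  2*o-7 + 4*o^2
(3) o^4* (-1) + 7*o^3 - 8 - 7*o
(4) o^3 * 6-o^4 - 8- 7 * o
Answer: 3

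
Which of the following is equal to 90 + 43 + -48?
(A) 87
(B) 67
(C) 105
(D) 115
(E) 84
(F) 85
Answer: F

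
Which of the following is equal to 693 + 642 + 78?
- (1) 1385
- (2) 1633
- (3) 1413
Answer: 3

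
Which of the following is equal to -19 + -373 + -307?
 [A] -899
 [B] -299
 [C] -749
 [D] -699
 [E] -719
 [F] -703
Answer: D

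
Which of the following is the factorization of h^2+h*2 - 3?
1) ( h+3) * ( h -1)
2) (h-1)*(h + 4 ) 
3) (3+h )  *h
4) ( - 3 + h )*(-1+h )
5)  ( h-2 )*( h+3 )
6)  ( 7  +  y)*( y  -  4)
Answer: 1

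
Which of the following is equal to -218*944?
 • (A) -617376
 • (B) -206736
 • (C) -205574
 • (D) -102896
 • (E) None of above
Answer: E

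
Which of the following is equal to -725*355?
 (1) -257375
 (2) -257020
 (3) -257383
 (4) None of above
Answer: 1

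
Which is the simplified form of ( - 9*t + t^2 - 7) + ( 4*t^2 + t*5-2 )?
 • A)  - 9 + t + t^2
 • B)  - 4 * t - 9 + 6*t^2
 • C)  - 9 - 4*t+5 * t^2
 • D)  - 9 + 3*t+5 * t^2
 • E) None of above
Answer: C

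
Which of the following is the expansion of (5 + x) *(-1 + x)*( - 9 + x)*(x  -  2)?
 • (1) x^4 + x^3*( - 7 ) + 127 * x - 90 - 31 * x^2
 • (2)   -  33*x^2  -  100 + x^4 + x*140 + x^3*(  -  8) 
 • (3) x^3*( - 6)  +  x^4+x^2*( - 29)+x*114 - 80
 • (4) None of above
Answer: 1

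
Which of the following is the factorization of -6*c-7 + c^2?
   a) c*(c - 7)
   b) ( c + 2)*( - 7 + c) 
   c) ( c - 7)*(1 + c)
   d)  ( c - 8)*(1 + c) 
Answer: c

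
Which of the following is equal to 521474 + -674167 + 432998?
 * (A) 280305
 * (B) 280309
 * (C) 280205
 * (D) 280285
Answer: A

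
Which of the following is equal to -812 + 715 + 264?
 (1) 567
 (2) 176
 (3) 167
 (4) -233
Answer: 3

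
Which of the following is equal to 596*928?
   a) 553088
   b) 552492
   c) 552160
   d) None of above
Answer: a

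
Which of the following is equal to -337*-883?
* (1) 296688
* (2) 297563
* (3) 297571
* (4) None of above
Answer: 3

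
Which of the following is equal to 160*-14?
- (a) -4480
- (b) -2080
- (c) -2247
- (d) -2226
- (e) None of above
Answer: e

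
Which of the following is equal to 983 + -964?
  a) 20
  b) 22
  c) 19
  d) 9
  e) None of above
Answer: c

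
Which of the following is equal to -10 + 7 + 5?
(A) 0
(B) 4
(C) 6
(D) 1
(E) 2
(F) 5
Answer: E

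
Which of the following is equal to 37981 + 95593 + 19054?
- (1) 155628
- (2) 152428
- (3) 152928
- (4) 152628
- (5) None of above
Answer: 4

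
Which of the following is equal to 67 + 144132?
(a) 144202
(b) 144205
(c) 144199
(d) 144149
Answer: c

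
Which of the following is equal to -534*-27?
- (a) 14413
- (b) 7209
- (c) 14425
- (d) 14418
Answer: d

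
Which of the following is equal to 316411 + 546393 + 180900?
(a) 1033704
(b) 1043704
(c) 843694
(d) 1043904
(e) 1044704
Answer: b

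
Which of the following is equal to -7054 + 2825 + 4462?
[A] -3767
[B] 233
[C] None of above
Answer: B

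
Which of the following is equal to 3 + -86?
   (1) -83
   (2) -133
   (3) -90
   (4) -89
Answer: 1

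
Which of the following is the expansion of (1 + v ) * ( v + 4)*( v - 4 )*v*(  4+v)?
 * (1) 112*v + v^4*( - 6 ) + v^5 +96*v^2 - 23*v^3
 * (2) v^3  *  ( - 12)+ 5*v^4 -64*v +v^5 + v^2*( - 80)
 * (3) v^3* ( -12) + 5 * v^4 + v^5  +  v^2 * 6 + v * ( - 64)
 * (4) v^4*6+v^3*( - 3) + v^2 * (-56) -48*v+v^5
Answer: 2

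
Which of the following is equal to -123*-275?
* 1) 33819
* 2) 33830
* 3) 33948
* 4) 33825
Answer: 4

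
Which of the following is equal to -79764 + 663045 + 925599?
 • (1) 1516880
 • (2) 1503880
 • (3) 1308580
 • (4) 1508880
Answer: 4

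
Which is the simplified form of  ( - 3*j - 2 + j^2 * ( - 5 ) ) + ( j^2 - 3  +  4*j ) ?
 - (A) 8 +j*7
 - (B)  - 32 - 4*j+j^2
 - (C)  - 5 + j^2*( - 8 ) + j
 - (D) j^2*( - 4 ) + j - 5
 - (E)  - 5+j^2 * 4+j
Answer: D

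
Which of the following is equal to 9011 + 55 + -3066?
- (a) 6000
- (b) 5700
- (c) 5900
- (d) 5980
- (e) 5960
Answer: a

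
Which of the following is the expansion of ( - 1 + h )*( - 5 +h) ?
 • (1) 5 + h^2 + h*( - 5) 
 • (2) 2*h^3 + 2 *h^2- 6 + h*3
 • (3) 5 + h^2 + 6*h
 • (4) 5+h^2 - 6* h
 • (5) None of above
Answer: 4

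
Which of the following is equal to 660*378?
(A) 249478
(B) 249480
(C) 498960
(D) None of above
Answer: B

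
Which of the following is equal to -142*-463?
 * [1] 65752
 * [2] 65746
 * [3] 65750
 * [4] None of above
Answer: 2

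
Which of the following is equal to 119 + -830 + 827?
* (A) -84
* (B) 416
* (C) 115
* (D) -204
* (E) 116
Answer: E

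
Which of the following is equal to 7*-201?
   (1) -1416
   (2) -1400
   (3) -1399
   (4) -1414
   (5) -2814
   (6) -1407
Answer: 6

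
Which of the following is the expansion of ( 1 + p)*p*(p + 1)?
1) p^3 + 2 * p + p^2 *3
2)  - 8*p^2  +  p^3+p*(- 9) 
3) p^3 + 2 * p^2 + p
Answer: 3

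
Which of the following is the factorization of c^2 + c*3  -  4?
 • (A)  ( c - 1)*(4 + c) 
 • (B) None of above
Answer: A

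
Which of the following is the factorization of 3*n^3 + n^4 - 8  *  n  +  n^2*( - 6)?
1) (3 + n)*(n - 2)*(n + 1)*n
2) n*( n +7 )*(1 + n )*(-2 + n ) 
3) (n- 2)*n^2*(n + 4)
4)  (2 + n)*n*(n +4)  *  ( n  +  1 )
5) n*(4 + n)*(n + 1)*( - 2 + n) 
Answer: 5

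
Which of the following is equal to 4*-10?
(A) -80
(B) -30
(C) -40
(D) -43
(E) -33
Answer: C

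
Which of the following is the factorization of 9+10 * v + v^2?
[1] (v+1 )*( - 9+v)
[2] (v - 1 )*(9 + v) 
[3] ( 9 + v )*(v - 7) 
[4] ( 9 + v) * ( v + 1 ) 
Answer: 4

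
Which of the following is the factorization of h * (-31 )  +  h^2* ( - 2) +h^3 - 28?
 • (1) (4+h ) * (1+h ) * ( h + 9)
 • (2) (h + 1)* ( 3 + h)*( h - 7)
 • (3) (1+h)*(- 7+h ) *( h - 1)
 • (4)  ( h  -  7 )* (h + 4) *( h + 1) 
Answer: 4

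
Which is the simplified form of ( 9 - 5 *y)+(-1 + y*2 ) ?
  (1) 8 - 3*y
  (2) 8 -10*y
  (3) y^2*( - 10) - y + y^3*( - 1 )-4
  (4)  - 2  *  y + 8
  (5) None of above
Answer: 1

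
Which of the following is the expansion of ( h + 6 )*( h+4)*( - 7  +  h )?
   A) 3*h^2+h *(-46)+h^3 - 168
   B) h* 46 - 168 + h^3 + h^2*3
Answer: A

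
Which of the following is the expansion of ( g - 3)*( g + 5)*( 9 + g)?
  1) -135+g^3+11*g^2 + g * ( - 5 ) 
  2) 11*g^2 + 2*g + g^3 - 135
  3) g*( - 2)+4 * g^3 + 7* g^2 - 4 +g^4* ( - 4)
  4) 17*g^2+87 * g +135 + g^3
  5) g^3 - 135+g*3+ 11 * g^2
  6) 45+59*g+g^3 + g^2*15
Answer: 5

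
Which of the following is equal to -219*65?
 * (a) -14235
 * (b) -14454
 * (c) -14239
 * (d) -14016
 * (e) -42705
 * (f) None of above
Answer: a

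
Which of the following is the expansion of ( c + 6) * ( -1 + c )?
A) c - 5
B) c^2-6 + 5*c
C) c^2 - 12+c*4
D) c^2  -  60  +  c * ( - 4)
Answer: B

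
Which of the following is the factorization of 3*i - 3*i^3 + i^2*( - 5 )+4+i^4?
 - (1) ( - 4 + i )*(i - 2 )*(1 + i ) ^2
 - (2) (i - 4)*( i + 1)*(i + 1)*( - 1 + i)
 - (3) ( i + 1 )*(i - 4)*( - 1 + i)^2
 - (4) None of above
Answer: 2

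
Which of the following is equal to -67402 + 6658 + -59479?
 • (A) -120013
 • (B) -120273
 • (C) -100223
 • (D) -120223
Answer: D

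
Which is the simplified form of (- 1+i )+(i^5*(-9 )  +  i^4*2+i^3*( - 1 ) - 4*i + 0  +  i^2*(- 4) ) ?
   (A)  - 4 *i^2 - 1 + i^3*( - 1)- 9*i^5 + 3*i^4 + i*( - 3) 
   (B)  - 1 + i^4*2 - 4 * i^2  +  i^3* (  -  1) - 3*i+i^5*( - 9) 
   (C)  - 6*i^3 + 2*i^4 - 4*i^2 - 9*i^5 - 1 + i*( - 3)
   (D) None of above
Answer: B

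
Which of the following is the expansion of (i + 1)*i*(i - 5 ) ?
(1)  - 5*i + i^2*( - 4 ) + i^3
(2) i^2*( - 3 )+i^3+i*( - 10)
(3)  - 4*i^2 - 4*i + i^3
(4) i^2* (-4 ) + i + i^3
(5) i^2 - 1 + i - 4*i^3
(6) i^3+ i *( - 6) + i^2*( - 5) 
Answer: 1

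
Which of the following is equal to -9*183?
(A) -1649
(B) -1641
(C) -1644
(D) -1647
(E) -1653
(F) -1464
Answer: D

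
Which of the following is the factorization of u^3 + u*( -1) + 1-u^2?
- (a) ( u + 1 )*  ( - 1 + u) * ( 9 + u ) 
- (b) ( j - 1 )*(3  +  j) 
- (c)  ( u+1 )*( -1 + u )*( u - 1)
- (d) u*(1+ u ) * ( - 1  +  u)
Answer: c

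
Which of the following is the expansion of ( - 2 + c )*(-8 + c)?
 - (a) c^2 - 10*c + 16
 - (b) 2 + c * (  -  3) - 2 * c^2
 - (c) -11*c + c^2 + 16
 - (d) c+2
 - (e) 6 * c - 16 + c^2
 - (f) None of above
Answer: a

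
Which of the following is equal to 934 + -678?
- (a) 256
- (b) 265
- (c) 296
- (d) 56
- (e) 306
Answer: a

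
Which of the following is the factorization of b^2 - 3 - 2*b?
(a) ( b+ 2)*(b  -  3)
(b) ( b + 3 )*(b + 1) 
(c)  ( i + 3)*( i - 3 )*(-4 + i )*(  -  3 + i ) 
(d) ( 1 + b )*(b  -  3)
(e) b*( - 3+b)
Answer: d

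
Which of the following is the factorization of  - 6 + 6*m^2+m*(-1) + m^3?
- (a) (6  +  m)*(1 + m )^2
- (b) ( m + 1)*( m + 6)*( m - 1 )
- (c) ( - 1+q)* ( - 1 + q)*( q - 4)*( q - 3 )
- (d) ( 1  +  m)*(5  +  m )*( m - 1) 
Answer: b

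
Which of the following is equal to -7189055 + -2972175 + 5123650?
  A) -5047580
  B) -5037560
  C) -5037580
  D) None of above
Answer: C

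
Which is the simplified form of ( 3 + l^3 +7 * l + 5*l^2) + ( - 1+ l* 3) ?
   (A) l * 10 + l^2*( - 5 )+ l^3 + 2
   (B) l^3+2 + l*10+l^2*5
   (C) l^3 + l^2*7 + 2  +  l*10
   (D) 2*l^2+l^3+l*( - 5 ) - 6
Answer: B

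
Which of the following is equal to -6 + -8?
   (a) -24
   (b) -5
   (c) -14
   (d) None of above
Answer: c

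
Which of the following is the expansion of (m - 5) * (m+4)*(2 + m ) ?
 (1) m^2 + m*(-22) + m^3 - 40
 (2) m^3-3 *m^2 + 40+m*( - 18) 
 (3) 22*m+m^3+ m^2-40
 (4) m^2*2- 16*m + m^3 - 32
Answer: 1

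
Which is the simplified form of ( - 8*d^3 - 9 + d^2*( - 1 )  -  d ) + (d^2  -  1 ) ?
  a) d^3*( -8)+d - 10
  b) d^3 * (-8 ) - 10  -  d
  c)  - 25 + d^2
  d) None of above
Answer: b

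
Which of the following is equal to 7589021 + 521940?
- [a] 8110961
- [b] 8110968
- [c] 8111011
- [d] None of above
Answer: a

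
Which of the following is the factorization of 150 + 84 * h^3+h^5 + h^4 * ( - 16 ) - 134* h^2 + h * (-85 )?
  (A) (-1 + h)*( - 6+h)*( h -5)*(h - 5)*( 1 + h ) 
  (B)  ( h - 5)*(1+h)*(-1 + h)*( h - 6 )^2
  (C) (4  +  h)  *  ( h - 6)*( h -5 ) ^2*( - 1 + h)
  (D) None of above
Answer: A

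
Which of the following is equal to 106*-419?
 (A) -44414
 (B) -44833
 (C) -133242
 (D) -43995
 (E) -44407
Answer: A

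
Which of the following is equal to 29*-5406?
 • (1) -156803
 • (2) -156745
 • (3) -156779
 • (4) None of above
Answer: 4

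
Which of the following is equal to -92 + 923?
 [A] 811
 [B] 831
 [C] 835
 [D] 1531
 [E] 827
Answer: B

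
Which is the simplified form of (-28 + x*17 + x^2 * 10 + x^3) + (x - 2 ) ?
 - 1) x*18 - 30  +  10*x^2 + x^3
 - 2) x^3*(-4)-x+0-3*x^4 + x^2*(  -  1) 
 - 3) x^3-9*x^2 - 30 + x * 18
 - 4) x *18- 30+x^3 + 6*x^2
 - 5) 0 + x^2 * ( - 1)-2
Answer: 1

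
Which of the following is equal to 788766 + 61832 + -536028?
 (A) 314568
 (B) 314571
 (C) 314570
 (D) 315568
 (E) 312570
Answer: C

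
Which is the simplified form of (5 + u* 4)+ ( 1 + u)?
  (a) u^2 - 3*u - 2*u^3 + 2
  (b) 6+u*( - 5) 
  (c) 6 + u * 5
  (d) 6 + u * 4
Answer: c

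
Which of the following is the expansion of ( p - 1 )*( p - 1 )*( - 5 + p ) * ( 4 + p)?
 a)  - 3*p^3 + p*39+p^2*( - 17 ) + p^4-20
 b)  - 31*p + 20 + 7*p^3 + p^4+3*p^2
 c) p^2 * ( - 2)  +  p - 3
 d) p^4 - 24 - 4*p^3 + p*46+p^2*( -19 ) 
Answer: a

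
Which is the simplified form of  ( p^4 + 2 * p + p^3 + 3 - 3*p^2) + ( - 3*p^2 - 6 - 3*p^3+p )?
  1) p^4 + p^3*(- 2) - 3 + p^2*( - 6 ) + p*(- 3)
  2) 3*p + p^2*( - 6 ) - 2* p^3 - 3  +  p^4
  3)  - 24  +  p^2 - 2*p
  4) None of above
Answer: 2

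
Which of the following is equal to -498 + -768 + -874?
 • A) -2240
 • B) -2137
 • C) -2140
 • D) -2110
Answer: C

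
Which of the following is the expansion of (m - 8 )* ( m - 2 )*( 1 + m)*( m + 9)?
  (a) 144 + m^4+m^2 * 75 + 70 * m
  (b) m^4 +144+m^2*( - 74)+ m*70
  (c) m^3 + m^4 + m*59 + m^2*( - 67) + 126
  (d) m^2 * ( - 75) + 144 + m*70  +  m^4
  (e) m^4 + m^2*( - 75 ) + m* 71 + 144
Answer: d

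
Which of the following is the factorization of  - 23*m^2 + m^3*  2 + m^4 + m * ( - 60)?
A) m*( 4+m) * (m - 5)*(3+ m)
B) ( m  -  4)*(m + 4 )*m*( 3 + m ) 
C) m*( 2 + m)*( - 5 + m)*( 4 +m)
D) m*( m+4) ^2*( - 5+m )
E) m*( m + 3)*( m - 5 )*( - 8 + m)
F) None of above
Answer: A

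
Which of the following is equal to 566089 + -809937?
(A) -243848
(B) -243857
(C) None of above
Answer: A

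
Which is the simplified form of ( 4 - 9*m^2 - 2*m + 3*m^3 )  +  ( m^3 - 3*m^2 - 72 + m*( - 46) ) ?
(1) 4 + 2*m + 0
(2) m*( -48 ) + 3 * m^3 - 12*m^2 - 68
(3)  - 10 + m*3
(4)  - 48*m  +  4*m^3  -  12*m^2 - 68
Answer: 4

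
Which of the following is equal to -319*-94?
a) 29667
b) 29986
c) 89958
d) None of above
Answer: b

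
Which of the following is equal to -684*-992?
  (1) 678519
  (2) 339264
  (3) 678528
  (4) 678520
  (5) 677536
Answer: 3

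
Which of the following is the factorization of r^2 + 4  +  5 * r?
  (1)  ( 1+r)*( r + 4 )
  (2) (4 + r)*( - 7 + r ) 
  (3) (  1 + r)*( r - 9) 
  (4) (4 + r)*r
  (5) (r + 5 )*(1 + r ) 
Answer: 1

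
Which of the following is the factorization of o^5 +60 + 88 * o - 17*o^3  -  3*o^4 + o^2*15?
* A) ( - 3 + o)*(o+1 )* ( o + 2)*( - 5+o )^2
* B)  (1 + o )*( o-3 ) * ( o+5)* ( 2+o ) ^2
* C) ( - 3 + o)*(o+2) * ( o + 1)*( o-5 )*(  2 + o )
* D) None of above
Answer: C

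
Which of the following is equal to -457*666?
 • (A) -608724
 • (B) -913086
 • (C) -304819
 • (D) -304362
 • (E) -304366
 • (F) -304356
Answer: D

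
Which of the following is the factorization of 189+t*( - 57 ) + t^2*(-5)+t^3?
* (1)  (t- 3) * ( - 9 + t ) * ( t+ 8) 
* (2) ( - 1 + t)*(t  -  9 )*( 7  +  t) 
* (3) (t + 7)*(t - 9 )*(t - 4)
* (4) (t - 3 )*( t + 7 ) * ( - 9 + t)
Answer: 4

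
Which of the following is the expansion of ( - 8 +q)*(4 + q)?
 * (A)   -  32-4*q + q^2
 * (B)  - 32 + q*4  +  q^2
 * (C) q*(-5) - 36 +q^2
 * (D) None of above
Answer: A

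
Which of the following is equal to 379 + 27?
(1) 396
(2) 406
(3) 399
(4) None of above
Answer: 2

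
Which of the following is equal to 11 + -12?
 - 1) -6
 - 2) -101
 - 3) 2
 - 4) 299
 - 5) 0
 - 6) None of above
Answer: 6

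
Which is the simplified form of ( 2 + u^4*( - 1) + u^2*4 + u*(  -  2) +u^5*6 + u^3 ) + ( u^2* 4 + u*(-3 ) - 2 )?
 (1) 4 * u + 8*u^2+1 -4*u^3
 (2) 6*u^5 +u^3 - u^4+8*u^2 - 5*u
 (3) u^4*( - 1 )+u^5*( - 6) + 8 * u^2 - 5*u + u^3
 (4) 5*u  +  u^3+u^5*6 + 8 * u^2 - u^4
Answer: 2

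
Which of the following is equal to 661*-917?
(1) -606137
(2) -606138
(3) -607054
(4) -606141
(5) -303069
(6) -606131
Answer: 1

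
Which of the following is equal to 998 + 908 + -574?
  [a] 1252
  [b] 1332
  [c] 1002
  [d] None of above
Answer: b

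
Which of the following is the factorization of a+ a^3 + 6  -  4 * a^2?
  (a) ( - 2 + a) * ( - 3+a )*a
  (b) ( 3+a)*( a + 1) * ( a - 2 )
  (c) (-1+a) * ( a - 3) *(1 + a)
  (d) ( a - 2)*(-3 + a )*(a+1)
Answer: d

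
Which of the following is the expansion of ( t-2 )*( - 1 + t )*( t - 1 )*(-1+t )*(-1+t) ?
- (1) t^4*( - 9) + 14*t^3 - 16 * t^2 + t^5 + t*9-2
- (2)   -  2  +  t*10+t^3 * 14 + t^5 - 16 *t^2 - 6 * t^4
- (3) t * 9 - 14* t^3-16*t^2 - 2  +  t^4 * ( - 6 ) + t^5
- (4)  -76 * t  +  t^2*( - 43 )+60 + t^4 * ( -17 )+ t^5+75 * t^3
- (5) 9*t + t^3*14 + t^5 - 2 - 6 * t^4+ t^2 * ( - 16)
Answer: 5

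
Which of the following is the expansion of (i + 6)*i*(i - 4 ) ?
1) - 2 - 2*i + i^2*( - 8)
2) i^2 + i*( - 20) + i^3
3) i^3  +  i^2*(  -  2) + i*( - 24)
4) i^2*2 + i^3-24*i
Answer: 4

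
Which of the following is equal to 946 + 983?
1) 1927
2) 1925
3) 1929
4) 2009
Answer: 3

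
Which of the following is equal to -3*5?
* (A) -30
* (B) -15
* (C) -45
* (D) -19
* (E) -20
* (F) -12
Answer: B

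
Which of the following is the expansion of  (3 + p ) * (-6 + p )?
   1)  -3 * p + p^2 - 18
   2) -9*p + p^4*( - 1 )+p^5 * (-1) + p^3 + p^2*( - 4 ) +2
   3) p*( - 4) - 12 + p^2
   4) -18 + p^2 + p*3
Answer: 1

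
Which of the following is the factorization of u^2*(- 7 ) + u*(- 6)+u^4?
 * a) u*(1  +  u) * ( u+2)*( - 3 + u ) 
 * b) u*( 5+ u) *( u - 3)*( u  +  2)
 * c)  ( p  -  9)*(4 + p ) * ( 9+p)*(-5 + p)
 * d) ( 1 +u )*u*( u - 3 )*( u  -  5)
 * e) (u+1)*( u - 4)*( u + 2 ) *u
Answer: a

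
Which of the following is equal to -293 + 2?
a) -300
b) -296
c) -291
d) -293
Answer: c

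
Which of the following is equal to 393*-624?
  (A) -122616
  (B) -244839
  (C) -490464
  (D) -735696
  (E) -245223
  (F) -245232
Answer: F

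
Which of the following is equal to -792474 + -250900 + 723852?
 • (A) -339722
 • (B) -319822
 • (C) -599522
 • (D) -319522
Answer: D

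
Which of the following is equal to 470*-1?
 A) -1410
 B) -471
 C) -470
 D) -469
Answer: C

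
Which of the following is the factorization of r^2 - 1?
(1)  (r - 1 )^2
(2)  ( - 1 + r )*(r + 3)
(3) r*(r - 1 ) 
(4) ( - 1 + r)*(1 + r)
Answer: 4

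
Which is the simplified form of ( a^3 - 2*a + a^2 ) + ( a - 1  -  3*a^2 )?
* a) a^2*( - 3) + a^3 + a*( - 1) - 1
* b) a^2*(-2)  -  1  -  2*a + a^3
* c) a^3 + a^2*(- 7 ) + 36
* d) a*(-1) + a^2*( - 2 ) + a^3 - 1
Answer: d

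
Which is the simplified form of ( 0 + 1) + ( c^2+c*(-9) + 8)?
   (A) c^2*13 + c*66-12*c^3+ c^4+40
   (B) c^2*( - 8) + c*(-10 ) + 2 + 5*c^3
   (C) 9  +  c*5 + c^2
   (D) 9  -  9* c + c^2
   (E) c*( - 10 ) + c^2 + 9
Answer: D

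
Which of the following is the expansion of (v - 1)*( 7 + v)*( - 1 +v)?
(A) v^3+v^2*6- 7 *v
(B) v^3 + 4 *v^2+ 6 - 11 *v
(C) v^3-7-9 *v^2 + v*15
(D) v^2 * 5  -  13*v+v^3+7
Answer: D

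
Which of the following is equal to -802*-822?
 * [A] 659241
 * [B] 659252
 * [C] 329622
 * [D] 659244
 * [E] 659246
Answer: D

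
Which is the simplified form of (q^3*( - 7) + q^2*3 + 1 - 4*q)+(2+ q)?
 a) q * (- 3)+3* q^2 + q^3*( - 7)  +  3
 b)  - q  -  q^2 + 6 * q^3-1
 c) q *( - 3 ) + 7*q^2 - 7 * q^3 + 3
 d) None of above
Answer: a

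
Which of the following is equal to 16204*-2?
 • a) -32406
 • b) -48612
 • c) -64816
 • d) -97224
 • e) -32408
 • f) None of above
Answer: e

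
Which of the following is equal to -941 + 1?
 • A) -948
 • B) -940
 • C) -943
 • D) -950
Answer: B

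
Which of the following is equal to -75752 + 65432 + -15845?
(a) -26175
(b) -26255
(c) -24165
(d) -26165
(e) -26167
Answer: d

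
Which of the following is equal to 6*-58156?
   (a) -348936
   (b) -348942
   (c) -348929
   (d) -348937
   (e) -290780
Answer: a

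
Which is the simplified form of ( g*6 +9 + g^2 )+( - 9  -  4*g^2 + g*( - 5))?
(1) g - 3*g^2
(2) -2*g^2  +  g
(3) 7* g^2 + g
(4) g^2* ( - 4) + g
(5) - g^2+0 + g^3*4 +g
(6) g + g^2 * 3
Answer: 1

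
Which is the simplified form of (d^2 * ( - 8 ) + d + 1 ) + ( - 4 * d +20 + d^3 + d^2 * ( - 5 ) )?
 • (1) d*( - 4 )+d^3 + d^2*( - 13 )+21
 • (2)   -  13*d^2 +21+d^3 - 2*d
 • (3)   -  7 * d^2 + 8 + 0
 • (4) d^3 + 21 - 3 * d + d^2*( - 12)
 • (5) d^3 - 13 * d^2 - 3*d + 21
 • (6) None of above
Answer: 5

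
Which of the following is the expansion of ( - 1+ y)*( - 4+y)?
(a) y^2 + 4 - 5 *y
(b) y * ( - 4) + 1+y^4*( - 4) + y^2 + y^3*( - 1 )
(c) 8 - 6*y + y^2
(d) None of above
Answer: a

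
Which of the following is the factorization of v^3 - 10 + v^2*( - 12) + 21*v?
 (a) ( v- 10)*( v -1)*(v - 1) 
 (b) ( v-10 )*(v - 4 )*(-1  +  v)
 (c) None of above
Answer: a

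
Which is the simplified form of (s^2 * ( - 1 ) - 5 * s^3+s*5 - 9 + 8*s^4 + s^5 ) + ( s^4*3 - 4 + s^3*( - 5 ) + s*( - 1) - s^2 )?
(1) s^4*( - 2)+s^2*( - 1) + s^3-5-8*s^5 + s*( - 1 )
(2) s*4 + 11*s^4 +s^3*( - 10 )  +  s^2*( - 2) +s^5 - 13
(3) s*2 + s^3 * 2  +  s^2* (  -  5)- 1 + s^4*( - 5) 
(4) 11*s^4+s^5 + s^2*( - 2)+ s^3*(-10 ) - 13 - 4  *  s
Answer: 2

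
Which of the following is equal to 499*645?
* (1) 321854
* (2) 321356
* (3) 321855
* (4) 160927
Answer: 3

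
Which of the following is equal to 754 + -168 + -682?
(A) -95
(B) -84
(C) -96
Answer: C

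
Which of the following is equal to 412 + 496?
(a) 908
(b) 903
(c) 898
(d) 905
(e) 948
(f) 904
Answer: a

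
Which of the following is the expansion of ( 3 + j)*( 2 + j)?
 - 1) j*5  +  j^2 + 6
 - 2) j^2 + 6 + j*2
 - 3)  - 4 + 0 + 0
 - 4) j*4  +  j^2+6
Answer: 1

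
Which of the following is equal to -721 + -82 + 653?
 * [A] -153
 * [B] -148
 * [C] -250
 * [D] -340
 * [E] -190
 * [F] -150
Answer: F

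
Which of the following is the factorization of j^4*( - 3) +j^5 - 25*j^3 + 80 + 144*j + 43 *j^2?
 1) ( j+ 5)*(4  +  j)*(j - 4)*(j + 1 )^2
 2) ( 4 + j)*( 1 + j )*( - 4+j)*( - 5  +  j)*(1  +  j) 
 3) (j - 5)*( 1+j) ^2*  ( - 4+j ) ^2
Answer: 2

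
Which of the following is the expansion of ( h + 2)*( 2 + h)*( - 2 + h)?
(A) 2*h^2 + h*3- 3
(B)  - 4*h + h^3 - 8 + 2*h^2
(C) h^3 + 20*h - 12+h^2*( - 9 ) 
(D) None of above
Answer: B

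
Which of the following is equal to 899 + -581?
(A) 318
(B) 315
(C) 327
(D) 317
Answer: A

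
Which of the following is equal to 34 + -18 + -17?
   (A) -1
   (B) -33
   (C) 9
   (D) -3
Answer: A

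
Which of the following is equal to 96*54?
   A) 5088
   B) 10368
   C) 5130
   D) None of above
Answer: D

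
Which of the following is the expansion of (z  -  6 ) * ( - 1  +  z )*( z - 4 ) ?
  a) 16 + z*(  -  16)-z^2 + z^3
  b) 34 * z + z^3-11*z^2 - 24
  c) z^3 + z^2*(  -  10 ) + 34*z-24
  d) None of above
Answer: b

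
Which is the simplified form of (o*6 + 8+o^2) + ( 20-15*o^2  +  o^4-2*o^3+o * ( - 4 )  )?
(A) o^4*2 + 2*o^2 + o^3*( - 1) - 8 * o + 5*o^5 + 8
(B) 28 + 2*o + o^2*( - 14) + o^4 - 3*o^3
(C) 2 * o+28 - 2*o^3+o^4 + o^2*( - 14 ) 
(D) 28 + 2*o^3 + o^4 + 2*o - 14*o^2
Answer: C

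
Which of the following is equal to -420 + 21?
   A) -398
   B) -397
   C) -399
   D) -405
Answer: C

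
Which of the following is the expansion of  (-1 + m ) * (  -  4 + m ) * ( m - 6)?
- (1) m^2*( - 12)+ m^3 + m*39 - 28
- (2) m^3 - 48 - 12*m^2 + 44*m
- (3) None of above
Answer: 3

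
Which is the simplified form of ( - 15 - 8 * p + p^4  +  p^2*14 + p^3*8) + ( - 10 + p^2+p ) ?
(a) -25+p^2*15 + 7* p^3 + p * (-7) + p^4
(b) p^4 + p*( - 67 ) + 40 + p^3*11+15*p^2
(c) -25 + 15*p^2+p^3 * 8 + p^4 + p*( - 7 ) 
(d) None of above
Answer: c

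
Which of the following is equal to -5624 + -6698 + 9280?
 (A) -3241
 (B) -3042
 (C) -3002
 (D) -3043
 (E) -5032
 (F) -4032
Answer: B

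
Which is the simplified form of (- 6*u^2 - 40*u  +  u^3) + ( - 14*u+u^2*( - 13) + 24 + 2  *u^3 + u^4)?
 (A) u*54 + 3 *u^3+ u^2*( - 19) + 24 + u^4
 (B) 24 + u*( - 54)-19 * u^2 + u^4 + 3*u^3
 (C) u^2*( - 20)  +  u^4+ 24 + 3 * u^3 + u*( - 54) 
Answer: B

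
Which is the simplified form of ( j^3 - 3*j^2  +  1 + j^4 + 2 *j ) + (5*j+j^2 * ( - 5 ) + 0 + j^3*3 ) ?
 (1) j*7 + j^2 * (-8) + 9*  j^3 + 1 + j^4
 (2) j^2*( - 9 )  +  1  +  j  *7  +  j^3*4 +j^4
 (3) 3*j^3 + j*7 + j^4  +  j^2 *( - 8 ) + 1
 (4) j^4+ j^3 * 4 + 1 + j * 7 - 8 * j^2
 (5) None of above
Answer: 4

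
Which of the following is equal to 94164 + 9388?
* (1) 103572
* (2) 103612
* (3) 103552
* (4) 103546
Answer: 3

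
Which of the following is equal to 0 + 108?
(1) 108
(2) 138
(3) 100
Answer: 1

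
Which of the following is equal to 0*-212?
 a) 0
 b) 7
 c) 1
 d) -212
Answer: a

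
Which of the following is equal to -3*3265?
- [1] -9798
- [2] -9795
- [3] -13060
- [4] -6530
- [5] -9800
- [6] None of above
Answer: 2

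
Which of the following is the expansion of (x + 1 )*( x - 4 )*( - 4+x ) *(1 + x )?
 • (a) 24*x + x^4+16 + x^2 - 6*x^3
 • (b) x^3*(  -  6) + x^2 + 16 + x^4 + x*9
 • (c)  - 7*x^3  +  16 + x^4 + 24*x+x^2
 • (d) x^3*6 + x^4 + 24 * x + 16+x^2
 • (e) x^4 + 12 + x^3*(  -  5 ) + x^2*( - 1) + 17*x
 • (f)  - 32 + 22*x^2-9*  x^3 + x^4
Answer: a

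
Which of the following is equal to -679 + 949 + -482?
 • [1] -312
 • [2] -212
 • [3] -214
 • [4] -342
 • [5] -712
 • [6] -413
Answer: 2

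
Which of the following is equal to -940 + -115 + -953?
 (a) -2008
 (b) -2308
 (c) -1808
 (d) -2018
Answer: a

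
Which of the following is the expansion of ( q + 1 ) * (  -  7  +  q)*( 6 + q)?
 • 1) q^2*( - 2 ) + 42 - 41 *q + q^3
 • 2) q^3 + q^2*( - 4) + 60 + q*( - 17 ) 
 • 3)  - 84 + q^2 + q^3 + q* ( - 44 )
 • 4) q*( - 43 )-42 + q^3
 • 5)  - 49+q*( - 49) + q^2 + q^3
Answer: 4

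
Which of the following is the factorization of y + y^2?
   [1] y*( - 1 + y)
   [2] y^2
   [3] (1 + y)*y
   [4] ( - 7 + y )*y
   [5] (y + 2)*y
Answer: 3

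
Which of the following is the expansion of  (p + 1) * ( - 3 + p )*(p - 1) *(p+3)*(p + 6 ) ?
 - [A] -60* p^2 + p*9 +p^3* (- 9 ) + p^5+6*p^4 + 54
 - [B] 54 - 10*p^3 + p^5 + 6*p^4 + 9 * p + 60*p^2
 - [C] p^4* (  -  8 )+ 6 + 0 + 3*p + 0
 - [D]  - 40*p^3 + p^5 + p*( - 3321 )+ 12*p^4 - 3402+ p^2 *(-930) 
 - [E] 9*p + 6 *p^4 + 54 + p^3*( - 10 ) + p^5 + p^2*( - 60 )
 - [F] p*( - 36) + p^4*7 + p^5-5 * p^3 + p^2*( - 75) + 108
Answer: E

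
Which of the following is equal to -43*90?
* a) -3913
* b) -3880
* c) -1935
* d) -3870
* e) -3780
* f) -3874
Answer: d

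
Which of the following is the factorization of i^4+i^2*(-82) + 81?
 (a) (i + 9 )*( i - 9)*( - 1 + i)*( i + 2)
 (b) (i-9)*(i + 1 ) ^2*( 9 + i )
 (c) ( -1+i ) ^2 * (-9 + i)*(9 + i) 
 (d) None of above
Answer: d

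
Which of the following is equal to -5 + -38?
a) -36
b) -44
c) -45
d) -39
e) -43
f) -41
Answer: e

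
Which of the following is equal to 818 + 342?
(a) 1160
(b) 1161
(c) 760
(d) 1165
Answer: a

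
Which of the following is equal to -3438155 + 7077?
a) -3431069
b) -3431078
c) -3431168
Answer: b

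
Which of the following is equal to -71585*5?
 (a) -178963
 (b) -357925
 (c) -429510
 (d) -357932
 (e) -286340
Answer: b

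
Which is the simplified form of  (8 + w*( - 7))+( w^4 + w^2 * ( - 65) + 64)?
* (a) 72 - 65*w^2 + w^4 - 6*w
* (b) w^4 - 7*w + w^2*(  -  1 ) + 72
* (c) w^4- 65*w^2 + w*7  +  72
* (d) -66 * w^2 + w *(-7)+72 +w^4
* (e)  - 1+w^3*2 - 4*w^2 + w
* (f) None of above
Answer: f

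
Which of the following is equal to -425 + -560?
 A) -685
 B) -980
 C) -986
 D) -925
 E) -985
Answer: E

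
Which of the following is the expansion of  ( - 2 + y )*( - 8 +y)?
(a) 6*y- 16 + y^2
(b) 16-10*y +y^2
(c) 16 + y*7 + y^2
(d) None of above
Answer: b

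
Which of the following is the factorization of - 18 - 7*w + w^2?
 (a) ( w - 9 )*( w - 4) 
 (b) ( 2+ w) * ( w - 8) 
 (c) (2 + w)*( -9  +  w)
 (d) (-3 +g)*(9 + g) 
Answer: c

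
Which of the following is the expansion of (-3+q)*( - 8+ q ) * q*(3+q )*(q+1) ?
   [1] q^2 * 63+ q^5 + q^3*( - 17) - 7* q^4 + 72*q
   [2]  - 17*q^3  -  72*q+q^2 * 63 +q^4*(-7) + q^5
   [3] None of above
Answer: 1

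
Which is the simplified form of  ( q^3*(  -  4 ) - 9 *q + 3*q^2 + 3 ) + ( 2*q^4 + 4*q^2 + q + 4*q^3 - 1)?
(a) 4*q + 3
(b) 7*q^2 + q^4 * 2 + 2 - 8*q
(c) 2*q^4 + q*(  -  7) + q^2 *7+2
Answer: b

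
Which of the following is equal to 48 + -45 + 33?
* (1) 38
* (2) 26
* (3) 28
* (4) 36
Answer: 4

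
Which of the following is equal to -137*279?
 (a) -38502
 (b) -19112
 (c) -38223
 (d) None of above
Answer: c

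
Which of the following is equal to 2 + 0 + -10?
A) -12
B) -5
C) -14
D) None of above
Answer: D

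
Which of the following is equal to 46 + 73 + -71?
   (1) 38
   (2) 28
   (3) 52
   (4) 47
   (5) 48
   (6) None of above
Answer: 5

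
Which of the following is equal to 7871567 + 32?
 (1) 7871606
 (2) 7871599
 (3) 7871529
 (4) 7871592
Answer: 2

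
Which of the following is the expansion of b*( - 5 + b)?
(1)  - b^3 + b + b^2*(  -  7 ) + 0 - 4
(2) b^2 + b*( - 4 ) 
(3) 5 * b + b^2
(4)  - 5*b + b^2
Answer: 4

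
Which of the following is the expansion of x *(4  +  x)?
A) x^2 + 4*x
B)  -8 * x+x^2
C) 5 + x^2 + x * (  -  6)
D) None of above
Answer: A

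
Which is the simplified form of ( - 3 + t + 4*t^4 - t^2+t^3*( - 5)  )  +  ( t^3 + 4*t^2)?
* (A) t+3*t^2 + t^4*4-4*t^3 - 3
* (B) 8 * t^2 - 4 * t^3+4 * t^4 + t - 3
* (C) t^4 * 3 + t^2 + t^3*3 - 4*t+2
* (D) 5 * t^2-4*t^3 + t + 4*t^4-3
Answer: A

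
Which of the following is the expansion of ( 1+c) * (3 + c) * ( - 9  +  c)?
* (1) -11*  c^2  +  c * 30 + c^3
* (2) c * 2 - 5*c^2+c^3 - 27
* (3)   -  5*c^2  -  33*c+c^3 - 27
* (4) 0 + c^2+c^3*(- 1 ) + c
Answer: 3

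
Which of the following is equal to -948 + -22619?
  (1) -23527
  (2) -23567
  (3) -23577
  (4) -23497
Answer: 2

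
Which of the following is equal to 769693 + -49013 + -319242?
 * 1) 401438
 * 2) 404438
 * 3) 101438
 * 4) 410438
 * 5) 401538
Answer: 1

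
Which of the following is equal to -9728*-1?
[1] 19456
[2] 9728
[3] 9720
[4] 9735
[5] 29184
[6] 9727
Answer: 2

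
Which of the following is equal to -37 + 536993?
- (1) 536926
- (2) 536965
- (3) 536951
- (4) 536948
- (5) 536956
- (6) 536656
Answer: 5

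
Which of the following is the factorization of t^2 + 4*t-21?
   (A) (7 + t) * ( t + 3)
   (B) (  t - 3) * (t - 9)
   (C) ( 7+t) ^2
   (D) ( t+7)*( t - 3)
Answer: D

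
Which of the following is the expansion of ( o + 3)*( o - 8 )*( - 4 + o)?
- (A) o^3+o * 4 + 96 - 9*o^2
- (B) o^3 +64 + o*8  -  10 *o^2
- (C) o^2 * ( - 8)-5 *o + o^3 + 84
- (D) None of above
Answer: D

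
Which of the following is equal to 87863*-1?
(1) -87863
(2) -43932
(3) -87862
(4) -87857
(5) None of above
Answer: 1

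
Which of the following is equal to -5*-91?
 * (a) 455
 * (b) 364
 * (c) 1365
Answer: a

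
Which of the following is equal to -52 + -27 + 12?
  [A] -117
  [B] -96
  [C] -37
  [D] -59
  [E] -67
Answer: E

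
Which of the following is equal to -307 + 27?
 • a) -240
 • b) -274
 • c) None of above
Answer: c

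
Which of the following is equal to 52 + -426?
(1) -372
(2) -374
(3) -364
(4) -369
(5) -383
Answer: 2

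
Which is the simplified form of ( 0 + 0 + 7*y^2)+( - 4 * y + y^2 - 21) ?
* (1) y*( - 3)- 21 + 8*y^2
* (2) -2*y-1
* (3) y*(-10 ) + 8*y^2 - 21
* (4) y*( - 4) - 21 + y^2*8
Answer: 4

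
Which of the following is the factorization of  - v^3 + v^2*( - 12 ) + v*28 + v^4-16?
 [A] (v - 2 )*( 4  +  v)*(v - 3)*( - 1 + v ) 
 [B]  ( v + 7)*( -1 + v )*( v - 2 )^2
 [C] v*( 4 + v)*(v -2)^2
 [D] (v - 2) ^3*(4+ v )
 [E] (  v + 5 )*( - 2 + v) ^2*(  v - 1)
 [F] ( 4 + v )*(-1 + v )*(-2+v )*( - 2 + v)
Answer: F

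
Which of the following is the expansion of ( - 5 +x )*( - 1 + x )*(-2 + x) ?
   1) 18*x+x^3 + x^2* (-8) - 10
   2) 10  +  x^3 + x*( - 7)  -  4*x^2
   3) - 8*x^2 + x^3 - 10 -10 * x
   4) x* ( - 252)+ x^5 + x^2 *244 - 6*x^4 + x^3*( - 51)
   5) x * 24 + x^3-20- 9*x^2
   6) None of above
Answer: 6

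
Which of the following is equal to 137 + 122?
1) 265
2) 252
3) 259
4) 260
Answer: 3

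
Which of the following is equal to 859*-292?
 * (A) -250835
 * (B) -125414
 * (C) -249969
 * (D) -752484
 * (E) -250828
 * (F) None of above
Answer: E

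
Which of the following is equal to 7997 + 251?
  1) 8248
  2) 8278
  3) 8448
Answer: 1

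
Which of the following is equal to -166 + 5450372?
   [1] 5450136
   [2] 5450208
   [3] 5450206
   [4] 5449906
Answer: 3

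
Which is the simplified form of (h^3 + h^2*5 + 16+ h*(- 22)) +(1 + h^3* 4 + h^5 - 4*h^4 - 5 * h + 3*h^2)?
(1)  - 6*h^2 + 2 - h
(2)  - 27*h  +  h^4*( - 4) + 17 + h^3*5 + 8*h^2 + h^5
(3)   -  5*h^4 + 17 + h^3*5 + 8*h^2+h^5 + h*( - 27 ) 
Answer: 2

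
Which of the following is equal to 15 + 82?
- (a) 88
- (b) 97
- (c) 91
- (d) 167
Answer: b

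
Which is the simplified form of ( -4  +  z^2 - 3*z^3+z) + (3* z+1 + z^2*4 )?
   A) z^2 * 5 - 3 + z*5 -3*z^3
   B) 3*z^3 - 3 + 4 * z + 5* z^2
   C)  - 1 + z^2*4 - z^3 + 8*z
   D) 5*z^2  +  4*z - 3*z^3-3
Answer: D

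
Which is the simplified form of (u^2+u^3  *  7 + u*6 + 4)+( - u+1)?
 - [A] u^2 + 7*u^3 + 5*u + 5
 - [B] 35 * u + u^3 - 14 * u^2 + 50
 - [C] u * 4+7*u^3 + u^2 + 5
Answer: A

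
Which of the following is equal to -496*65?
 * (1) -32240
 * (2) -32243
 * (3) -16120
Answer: 1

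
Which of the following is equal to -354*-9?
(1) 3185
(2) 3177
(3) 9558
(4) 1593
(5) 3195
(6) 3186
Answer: 6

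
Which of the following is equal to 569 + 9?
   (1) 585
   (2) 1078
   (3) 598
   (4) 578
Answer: 4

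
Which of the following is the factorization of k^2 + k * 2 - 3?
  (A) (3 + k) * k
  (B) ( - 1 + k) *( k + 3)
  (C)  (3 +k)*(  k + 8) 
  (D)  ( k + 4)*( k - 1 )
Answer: B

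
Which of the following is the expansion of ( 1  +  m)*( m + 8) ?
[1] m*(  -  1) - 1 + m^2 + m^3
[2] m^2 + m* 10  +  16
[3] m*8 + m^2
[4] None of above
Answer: 4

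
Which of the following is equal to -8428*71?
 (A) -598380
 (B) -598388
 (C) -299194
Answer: B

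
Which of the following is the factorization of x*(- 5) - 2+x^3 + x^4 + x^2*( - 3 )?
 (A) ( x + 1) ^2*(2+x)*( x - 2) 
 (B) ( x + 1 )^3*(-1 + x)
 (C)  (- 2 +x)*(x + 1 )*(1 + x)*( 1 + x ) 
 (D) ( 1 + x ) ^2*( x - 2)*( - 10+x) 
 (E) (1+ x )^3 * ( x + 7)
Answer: C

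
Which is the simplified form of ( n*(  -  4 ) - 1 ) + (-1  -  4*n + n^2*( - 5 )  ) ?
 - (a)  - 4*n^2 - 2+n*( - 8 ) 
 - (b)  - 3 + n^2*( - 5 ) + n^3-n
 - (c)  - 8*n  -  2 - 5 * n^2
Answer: c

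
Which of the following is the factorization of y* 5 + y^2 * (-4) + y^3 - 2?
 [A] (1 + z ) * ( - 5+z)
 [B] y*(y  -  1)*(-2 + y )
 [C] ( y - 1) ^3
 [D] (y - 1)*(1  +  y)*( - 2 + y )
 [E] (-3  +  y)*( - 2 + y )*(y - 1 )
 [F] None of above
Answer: F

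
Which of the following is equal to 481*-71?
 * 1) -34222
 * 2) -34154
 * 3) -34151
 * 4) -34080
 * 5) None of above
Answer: 3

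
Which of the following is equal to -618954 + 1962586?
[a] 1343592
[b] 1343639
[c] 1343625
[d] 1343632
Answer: d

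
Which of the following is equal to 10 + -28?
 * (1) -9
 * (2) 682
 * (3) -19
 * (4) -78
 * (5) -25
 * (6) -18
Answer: 6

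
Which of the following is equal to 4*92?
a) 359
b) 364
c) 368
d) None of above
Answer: c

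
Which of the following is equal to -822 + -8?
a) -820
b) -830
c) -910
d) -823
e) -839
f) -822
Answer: b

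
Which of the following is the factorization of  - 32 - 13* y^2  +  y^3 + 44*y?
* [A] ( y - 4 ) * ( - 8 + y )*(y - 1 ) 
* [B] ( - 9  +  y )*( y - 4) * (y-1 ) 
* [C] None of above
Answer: A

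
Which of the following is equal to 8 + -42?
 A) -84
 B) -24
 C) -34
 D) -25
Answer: C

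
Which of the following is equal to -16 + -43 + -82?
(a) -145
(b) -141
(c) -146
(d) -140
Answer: b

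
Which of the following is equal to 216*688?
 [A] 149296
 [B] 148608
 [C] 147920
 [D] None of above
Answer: B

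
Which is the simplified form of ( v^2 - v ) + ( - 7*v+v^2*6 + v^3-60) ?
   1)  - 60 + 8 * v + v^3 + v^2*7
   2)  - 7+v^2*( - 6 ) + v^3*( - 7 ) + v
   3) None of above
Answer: 3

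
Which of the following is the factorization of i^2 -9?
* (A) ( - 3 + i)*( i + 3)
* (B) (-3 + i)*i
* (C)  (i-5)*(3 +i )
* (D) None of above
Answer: A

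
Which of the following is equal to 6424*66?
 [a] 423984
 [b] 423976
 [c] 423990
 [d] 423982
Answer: a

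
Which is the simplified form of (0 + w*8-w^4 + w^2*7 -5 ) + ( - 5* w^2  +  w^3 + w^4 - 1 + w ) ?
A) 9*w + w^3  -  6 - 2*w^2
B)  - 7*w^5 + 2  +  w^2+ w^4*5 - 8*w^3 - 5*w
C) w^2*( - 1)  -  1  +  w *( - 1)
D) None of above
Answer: D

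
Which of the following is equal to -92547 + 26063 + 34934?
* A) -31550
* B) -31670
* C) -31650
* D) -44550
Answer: A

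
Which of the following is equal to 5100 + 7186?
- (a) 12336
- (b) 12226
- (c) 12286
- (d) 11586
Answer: c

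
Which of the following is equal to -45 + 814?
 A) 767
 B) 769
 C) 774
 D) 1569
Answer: B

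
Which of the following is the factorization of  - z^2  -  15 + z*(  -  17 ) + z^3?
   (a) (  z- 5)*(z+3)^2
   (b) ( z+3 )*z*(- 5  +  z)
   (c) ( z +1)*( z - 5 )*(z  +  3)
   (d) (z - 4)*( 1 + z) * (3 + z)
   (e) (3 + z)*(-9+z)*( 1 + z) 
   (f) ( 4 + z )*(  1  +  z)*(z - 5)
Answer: c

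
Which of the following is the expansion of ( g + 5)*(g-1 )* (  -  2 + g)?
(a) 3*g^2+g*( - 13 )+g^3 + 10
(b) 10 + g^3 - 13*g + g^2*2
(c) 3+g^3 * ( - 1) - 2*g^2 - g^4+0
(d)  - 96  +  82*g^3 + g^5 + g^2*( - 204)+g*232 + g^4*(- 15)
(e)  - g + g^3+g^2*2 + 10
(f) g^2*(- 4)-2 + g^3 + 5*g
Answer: b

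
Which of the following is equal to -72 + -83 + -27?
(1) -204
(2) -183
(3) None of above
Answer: 3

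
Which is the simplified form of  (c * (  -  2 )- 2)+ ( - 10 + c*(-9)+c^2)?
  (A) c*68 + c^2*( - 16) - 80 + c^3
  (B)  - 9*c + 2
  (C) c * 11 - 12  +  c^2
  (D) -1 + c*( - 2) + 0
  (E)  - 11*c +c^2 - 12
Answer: E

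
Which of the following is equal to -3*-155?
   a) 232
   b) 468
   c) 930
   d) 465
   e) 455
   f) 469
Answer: d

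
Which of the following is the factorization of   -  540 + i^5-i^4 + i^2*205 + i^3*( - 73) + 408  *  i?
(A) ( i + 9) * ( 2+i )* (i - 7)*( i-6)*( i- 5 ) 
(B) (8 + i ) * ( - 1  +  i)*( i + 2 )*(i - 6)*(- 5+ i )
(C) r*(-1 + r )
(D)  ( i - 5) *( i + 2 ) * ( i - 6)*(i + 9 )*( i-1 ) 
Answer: D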